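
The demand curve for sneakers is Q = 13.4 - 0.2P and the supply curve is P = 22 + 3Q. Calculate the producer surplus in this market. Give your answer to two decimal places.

Rewriting demand in inverse form: P = 67 - 5Q.
Setting demand equal to supply, 45 = 8Q, so Q* = 5.625 and P* = 38.875.
Producer surplus is the triangle above supply below P*: (1/2)(5.625)(38.875 - 22) = (1/2)(5.625)(16.875) = 47.4609.

47.46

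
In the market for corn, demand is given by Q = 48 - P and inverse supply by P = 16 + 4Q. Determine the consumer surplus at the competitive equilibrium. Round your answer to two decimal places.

Rewriting demand in inverse form: P = 48 - Q.
Equilibrium: 48 - Q = 16 + 4Q, so Q* = 6.4 and P* = 41.6.
CS is the area between the demand curve and P* from 0 to Q*: (1/2)(6.4)(6.4) = 20.48.

20.48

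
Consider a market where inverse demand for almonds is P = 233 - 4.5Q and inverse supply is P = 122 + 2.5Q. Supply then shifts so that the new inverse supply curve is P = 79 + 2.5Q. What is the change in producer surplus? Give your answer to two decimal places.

290.69

Initial equilibrium: Q_0 = 15.8571, P_0 = 161.6429; CS_0 = (1/2)(15.8571)(71.3571) = 565.7602, PS_0 = (1/2)(15.8571)(39.6429) = 314.3112.
New equilibrium: 233 - 4.5Q = 79 + 2.5Q gives Q_1 = 22, P_1 = 134; CS_1 = 1089, PS_1 = 605.
Change in producer surplus = 605 - 314.3112 = 290.6888.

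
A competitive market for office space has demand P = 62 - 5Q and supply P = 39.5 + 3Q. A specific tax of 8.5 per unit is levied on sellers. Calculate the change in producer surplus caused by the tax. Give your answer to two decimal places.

-7.27

Without the tax, 62 - 5Q = 39.5 + 3Q so Q* = 2.8125 and P* = 47.9375.
A tax on sellers shifts supply up by 8.5: 62 - 5Q = 39.5 + 3Q + 8.5, so Q_t = 1.75. Buyers pay P_b = 53.25; sellers receive P_s = P_b - 8.5 = 44.75.
Producers lose the trapezoid between P_s and P* out to Q_t plus the triangle from Q_t to Q*: change in PS = 4.5938 - 11.8652 = -7.2715.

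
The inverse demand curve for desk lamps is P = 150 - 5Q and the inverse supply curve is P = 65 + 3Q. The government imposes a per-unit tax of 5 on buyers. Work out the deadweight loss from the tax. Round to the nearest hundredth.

Without the tax, 150 - 5Q = 65 + 3Q so Q* = 10.625 and P* = 96.875.
A tax on buyers shifts demand down by 5: (150 - 5) - 5Q = 65 + 3Q, so Q_t = 10. Buyers pay P_b = 100; sellers receive P_s = P_b - 5 = 95.
The welfare triangle lost has base Q* - Q_t = 0.625 and height t = 5, so DWL = (1/2)(0.625)(5) = 1.5625.

1.56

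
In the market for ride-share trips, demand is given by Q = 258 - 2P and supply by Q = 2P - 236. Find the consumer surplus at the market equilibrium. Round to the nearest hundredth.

Rewriting demand in inverse form: P = 129 - 0.5Q.
Rewriting supply in inverse form: P = 118 + 0.5Q.
Setting demand equal to supply, 11 = 1Q, so Q* = 11 and P* = 123.5.
Consumer surplus is the triangle under demand above P*: (1/2)(11)(129 - 123.5) = (1/2)(11)(5.5) = 30.25.

30.25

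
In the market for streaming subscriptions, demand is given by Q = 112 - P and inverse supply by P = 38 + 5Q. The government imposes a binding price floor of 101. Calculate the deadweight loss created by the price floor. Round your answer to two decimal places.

5.33

Rewriting demand in inverse form: P = 112 - Q.
Free-market equilibrium: 112 - Q = 38 + 5Q gives Q* = 12.3333, P* = 99.6667.
At P = 101, buyers demand (112 - 101)/1 = 11 while sellers would supply more, so the quantity traded is 11 at price 101.
At Q = 11 the demand price is 101 and the supply price is 93. Deadweight loss is the triangle between the curves from 11 to 12.3333: (1/2)(101 - 93)(12.3333 - 11) = 5.3333.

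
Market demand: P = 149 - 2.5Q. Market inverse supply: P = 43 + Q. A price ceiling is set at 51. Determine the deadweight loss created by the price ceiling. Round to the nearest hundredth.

Without the control, 149 - 2.5Q = 43 + Q so Q* = 30.2857 and P* = 73.2857.
At the ceiling price 51, quantity supplied is (51 - 43)/1 = 8; supply is the short side, so Q = 8 trades at P = 51.
At Q = 8 the demand price is 129 and the supply price is 51. Deadweight loss is the triangle between the curves from 8 to 30.2857: (1/2)(129 - 51)(30.2857 - 8) = 869.1429.

869.14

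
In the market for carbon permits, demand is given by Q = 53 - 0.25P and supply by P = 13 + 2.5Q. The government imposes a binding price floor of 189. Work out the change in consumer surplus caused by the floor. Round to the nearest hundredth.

Rewriting demand in inverse form: P = 212 - 4Q.
Free-market equilibrium: 212 - 4Q = 13 + 2.5Q gives Q* = 30.6154, P* = 89.5385.
At P = 189, buyers demand (212 - 189)/4 = 5.75 while sellers would supply more, so the quantity traded is 5.75 at price 189.
CS goes from (1/2)(30.6154)(122.4615) = 1874.6036 to 66.125 (computed as (212 - 189)(5.75) - (1/2)(4)(5.75)^2), a change of -1808.4786.

-1808.48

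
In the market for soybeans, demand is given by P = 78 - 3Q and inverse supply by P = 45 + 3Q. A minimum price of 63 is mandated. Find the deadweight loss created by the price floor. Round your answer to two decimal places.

0.75

Free-market equilibrium: 78 - 3Q = 45 + 3Q gives Q* = 5.5, P* = 61.5.
At the floor price 63, quantity demanded is (78 - 63)/3 = 5; demand is the short side, so Q = 5 trades at P = 63.
At Q = 5 the demand price is 63 and the supply price is 60. Deadweight loss is the triangle between the curves from 5 to 5.5: (1/2)(63 - 60)(5.5 - 5) = 0.75.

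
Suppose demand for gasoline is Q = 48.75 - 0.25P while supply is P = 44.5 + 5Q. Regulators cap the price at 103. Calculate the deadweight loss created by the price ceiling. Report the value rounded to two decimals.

113.50

Rewriting demand in inverse form: P = 195 - 4Q.
Without the control, 195 - 4Q = 44.5 + 5Q so Q* = 16.7222 and P* = 128.1111.
At P = 103, sellers supply (103 - 44.5)/5 = 11.7 while buyers want more, so the quantity traded is 11.7 at price 103.
The lost-trades triangle has base Q* - 11.7 = 5.0222 and height equal to the gap between the curves at Q = 11.7, which is 148.2 - 103 = 45.2. DWL = (1/2)(5.0222)(45.2) = 113.5022.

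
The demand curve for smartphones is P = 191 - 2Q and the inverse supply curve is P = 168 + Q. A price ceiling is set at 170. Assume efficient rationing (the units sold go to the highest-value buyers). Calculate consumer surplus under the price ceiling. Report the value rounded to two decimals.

38.00

Without the control, 191 - 2Q = 168 + Q so Q* = 7.6667 and P* = 175.6667.
At P = 170, sellers supply (170 - 168)/1 = 2 while buyers want more, so the quantity traded is 2 at price 170.
The demand price at Q = 2 is 187. CS is the trapezoid between demand and 170 over [0, 2]: (1/2)[(191 - 170) + (187 - 170)](2) = 38.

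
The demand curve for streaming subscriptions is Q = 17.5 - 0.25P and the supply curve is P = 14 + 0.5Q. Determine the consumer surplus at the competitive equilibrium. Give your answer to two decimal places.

Rewriting demand in inverse form: P = 70 - 4Q.
Setting demand equal to supply, 56 = 4.5Q, so Q* = 12.4444 and P* = 20.2222.
Consumer surplus is the triangle under demand above P*: (1/2)(12.4444)(70 - 20.2222) = (1/2)(12.4444)(49.7778) = 309.7284.

309.73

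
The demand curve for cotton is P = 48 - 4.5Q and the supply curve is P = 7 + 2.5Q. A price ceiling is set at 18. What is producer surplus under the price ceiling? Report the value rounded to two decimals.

Without the control, 48 - 4.5Q = 7 + 2.5Q so Q* = 5.8571 and P* = 21.6429.
At P = 18, sellers supply (18 - 7)/2.5 = 4.4 while buyers want more, so the quantity traded is 4.4 at price 18.
PS is the triangle above supply below 18: (1/2)(4.4)(18 - 7) = 24.2.

24.20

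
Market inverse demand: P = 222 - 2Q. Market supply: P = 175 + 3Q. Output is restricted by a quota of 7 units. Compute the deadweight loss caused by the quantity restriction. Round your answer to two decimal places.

Unrestricted equilibrium: Q* = (222 - 175)/(2 + 3) = 9.4.
At Q = 7 the demand price is 222 - 2(7) = 208 and the supply price is 175 + 3(7) = 196.
Deadweight loss is the triangle between the curves from 7 to 9.4: (1/2)(208 - 196)(9.4 - 7) = 14.4.

14.40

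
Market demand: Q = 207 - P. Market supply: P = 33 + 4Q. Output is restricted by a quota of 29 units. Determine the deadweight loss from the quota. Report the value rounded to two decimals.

Rewriting demand in inverse form: P = 207 - Q.
Unrestricted equilibrium: Q* = (207 - 33)/(1 + 4) = 34.8.
At Q = 29 the demand price is 207 - (29) = 178 and the supply price is 33 + 4(29) = 149.
DWL = (1/2)(gap between curves at 29) x (Q* - 29) = (1/2)(29)(5.8) = 84.1.

84.10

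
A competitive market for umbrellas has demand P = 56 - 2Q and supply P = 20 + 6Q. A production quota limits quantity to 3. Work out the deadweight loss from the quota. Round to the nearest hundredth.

9.00

Unrestricted equilibrium: Q* = (56 - 20)/(2 + 6) = 4.5.
At Q = 3 the demand price is 56 - 2(3) = 50 and the supply price is 20 + 6(3) = 38.
DWL = (1/2)(gap between curves at 3) x (Q* - 3) = (1/2)(12)(1.5) = 9.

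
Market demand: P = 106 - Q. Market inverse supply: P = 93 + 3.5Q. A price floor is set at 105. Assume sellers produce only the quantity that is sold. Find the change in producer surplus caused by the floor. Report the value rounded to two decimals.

Without the control, 106 - Q = 93 + 3.5Q so Q* = 2.8889 and P* = 103.1111.
At P = 105, buyers demand (106 - 105)/1 = 1 while sellers would supply more, so the quantity traded is 1 at price 105.
PS goes from (1/2)(2.8889)(10.1111) = 14.6049 to 10.25 (computed as (105 - 93)(1) - (1/2)(3.5)(1)^2), a change of -4.3549.

-4.35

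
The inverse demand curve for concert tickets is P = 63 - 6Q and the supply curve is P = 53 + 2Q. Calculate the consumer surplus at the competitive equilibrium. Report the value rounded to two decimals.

Set 63 - 6Q = 53 + 2Q, which gives 10 = 8Q, so Q* = 1.25 and P* = 63 - 6(1.25) = 55.5.
The demand choke price is 63, so CS = (1/2)(Q*)(63 - P*) = (1/2)(1.25)(7.5) = 4.6875.

4.69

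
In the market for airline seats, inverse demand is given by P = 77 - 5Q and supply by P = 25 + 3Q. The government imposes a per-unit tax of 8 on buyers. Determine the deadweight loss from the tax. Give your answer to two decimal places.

Without the tax, 77 - 5Q = 25 + 3Q so Q* = 6.5 and P* = 44.5.
With the tax, buyers' net willingness to pay falls by 8: (77 - 8) - 5Q = 25 + 3Q, so Q_t = 5.5. Buyers pay P_b = 49.5; sellers receive P_s = P_b - 8 = 41.5.
The welfare triangle lost has base Q* - Q_t = 1 and height t = 8, so DWL = (1/2)(1)(8) = 4.

4.00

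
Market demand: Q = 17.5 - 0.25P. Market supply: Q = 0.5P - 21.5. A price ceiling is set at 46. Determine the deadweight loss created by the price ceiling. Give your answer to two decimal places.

27.00

Rewriting demand in inverse form: P = 70 - 4Q.
Rewriting supply in inverse form: P = 43 + 2Q.
Free-market equilibrium: 70 - 4Q = 43 + 2Q gives Q* = 4.5, P* = 52.
At the ceiling price 46, quantity supplied is (46 - 43)/2 = 1.5; supply is the short side, so Q = 1.5 trades at P = 46.
At Q = 1.5 the demand price is 64 and the supply price is 46. Deadweight loss is the triangle between the curves from 1.5 to 4.5: (1/2)(64 - 46)(4.5 - 1.5) = 27.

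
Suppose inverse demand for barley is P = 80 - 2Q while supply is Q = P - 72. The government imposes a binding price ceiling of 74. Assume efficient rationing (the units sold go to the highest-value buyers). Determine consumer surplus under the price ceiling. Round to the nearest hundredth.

Rewriting supply in inverse form: P = 72 + Q.
Without the control, 80 - 2Q = 72 + Q so Q* = 2.6667 and P* = 74.6667.
At P = 74, sellers supply (74 - 72)/1 = 2 while buyers want more, so the quantity traded is 2 at price 74.
The demand price at Q = 2 is 76. CS is the trapezoid between demand and 74 over [0, 2]: (1/2)[(80 - 74) + (76 - 74)](2) = 8.

8.00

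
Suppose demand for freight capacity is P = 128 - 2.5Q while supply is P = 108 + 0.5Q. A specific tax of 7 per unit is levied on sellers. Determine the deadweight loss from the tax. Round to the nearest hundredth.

8.17

Pre-tax equilibrium: 128 - 2.5Q = 108 + 0.5Q gives Q* = 6.6667, P* = 111.3333.
A tax on sellers shifts supply up by 7: 128 - 2.5Q = 108 + 0.5Q + 7, so Q_t = 4.3333. Buyers pay P_b = 117.1667; sellers receive P_s = P_b - 7 = 110.1667.
Deadweight loss is the triangle between the curves from Q_t to Q*: (1/2)(6.6667 - 4.3333)(7) = 8.1667.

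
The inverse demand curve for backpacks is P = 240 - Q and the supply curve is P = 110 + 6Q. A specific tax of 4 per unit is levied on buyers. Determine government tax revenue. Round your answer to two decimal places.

Pre-tax equilibrium: 240 - Q = 110 + 6Q gives Q* = 18.5714, P* = 221.4286.
A tax on buyers shifts demand down by 4: (240 - 4) - Q = 110 + 6Q, so Q_t = 18. Buyers pay P_b = 222; sellers receive P_s = P_b - 4 = 218.
Tax revenue = t x Q_t = 4 x 18 = 72.

72.00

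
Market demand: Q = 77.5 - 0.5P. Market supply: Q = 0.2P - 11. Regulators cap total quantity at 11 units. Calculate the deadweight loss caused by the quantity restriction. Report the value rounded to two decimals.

37.79

Rewriting demand in inverse form: P = 155 - 2Q.
Rewriting supply in inverse form: P = 55 + 5Q.
Without the quota, 155 - 2Q = 55 + 5Q gives Q* = 14.2857.
At Q = 11 the demand price is 155 - 2(11) = 133 and the supply price is 55 + 5(11) = 110.
Deadweight loss is the triangle between the curves from 11 to 14.2857: (1/2)(133 - 110)(14.2857 - 11) = 37.7857.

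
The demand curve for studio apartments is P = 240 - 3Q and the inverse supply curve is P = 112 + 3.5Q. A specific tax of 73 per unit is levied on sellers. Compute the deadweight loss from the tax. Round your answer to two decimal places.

409.92

Pre-tax equilibrium: 240 - 3Q = 112 + 3.5Q gives Q* = 19.6923, P* = 180.9231.
With the tax, sellers need 73 more per unit: 240 - 3Q = 112 + 3.5Q + 73, so Q_t = 8.4615. Buyers pay P_b = 214.6154; sellers receive P_s = P_b - 73 = 141.6154.
Deadweight loss is the triangle between the curves from Q_t to Q*: (1/2)(19.6923 - 8.4615)(73) = 409.9231.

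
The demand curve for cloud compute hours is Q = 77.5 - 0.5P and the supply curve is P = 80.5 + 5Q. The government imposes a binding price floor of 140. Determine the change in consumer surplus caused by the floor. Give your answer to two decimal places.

-57.02

Rewriting demand in inverse form: P = 155 - 2Q.
Without the control, 155 - 2Q = 80.5 + 5Q so Q* = 10.6429 and P* = 133.7143.
At P = 140, buyers demand (155 - 140)/2 = 7.5 while sellers would supply more, so the quantity traded is 7.5 at price 140.
CS goes from (1/2)(10.6429)(21.2857) = 113.2704 to 56.25 (computed as (155 - 140)(7.5) - (1/2)(2)(7.5)^2), a change of -57.0204.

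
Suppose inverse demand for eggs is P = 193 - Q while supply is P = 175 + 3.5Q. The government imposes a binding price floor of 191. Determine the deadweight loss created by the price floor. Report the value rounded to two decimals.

Without the control, 193 - Q = 175 + 3.5Q so Q* = 4 and P* = 189.
At the floor price 191, quantity demanded is (193 - 191)/1 = 2; demand is the short side, so Q = 2 trades at P = 191.
The lost-trades triangle has base Q* - 2 = 2 and height equal to the gap between the curves at Q = 2, which is 191 - 182 = 9. DWL = (1/2)(2)(9) = 9.

9.00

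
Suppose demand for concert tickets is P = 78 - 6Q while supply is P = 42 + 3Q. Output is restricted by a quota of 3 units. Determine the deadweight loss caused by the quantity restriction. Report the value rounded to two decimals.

4.50

Unrestricted equilibrium: Q* = (78 - 42)/(6 + 3) = 4.
At Q = 3 the demand price is 78 - 6(3) = 60 and the supply price is 42 + 3(3) = 51.
DWL = (1/2)(gap between curves at 3) x (Q* - 3) = (1/2)(9)(1) = 4.5.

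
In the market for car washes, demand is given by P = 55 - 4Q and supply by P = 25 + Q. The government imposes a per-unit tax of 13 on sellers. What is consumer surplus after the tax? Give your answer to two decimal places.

Without the tax, 55 - 4Q = 25 + Q so Q* = 6 and P* = 31.
With the tax, sellers need 13 more per unit: 55 - 4Q = 25 + Q + 13, so Q_t = 3.4. Buyers pay P_b = 41.4; sellers receive P_s = P_b - 13 = 28.4.
CS = (1/2)(Q_t)(55 - P_b) = (1/2)(3.4)(13.6) = 23.12.

23.12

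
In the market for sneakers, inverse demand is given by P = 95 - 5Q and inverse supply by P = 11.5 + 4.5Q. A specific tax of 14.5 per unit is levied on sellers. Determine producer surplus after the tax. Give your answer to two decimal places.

118.70

Without the tax, 95 - 5Q = 11.5 + 4.5Q so Q* = 8.7895 and P* = 51.0526.
A tax on sellers shifts supply up by 14.5: 95 - 5Q = 11.5 + 4.5Q + 14.5, so Q_t = 7.2632. Buyers pay P_b = 58.6842; sellers receive P_s = P_b - 14.5 = 44.1842.
Producer surplus is the triangle above supply below P_s: (1/2)(7.2632)(44.1842 - 11.5) = 118.6953.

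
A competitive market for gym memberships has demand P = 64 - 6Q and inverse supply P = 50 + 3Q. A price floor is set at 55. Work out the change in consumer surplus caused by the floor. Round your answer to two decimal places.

Free-market equilibrium: 64 - 6Q = 50 + 3Q gives Q* = 1.5556, P* = 54.6667.
At the floor price 55, quantity demanded is (64 - 55)/6 = 1.5; demand is the short side, so Q = 1.5 trades at P = 55.
CS goes from (1/2)(1.5556)(9.3333) = 7.2593 to 6.75 (computed as (64 - 55)(1.5) - (1/2)(6)(1.5)^2), a change of -0.5093.

-0.51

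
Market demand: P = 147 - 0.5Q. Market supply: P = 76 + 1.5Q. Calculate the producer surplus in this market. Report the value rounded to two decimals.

945.19

Setting demand equal to supply, 71 = 2Q, so Q* = 35.5 and P* = 129.25.
The supply curve's price intercept is 76, so PS = (1/2)(Q*)(P* - 76) = (1/2)(35.5)(53.25) = 945.1875.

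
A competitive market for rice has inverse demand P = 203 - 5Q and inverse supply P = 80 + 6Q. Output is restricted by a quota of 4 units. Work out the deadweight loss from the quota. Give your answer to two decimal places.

283.68

Without the quota, 203 - 5Q = 80 + 6Q gives Q* = 11.1818.
At Q = 4 the demand price is 203 - 5(4) = 183 and the supply price is 80 + 6(4) = 104.
Deadweight loss is the triangle between the curves from 4 to 11.1818: (1/2)(183 - 104)(11.1818 - 4) = 283.6818.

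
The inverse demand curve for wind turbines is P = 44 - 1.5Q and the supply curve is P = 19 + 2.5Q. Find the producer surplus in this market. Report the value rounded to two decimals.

Setting demand equal to supply, 25 = 4Q, so Q* = 6.25 and P* = 34.625.
The supply curve's price intercept is 19, so PS = (1/2)(Q*)(P* - 19) = (1/2)(6.25)(15.625) = 48.8281.

48.83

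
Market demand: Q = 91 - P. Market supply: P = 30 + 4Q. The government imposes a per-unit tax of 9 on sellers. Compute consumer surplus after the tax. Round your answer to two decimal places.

Rewriting demand in inverse form: P = 91 - Q.
Without the tax, 91 - Q = 30 + 4Q so Q* = 12.2 and P* = 78.8.
A tax on sellers shifts supply up by 9: 91 - Q = 30 + 4Q + 9, so Q_t = 10.4. Buyers pay P_b = 80.6; sellers receive P_s = P_b - 9 = 71.6.
CS = (1/2)(Q_t)(91 - P_b) = (1/2)(10.4)(10.4) = 54.08.

54.08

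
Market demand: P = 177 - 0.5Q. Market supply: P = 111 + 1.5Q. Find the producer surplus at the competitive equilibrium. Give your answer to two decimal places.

Setting demand equal to supply, 66 = 2Q, so Q* = 33 and P* = 160.5.
The supply curve's price intercept is 111, so PS = (1/2)(Q*)(P* - 111) = (1/2)(33)(49.5) = 816.75.

816.75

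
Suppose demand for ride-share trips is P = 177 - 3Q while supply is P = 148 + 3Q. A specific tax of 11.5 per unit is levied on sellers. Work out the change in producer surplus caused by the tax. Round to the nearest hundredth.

Pre-tax equilibrium: 177 - 3Q = 148 + 3Q gives Q* = 4.8333, P* = 162.5.
A tax on sellers shifts supply up by 11.5: 177 - 3Q = 148 + 3Q + 11.5, so Q_t = 2.9167. Buyers pay P_b = 168.25; sellers receive P_s = P_b - 11.5 = 156.75.
Producers lose the trapezoid between P_s and P* out to Q_t plus the triangle from Q_t to Q*: change in PS = 12.7604 - 35.0417 = -22.2812.

-22.28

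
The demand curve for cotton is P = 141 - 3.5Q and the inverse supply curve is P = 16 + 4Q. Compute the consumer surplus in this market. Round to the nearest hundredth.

Setting demand equal to supply, 125 = 7.5Q, so Q* = 16.6667 and P* = 82.6667.
Consumer surplus is the triangle under demand above P*: (1/2)(16.6667)(141 - 82.6667) = (1/2)(16.6667)(58.3333) = 486.1111.

486.11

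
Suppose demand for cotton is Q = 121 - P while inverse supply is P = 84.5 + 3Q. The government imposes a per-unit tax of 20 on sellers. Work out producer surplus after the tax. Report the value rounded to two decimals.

Rewriting demand in inverse form: P = 121 - Q.
Pre-tax equilibrium: 121 - Q = 84.5 + 3Q gives Q* = 9.125, P* = 111.875.
With the tax, sellers need 20 more per unit: 121 - Q = 84.5 + 3Q + 20, so Q_t = 4.125. Buyers pay P_b = 116.875; sellers receive P_s = P_b - 20 = 96.875.
Producer surplus is the triangle above supply below P_s: (1/2)(4.125)(96.875 - 84.5) = 25.5234.

25.52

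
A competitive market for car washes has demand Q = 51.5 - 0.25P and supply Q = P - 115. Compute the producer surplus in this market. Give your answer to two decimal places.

165.62

Rewriting demand in inverse form: P = 206 - 4Q.
Rewriting supply in inverse form: P = 115 + Q.
Setting demand equal to supply, 91 = 5Q, so Q* = 18.2 and P* = 133.2.
The supply curve's price intercept is 115, so PS = (1/2)(Q*)(P* - 115) = (1/2)(18.2)(18.2) = 165.62.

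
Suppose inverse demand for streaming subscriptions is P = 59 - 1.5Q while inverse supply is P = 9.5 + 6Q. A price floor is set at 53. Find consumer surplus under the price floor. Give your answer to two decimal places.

Free-market equilibrium: 59 - 1.5Q = 9.5 + 6Q gives Q* = 6.6, P* = 49.1.
At P = 53, buyers demand (59 - 53)/1.5 = 4 while sellers would supply more, so the quantity traded is 4 at price 53.
CS is the triangle under demand above 53: (1/2)(4)(59 - 53) = 12.

12.00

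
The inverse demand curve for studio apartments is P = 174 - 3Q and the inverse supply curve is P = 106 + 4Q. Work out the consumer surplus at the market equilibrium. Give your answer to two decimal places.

141.55

Setting demand equal to supply, 68 = 7Q, so Q* = 9.7143 and P* = 144.8571.
Consumer surplus is the triangle under demand above P*: (1/2)(9.7143)(174 - 144.8571) = (1/2)(9.7143)(29.1429) = 141.551.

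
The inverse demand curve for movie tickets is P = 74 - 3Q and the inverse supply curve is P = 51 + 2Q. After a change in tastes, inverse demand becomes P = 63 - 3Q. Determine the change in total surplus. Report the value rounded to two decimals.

Initial equilibrium: Q_0 = 4.6, P_0 = 60.2; CS_0 = (1/2)(4.6)(13.8) = 31.74, PS_0 = (1/2)(4.6)(9.2) = 21.16.
New equilibrium: 63 - 3Q = 51 + 2Q gives Q_1 = 2.4, P_1 = 55.8; CS_1 = 8.64, PS_1 = 5.76.
Change in total surplus = (8.64 + 5.76) - (31.74 + 21.16) = -38.5.

-38.50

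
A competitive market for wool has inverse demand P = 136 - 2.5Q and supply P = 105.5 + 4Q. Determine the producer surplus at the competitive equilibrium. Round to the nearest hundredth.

44.04

Equilibrium: 136 - 2.5Q = 105.5 + 4Q, so Q* = 4.6923 and P* = 124.2692.
The supply curve's price intercept is 105.5, so PS = (1/2)(Q*)(P* - 105.5) = (1/2)(4.6923)(18.7692) = 44.0355.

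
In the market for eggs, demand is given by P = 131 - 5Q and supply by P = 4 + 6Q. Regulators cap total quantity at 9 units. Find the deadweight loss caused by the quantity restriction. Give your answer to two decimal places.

35.64

Without the quota, 131 - 5Q = 4 + 6Q gives Q* = 11.5455.
At Q = 9 the demand price is 131 - 5(9) = 86 and the supply price is 4 + 6(9) = 58.
Deadweight loss is the triangle between the curves from 9 to 11.5455: (1/2)(86 - 58)(11.5455 - 9) = 35.6364.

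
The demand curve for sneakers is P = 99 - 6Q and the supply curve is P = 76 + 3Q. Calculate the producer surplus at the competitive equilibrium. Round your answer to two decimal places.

Equilibrium: 99 - 6Q = 76 + 3Q, so Q* = 2.5556 and P* = 83.6667.
Producer surplus is the triangle above supply below P*: (1/2)(2.5556)(83.6667 - 76) = (1/2)(2.5556)(7.6667) = 9.7963.

9.80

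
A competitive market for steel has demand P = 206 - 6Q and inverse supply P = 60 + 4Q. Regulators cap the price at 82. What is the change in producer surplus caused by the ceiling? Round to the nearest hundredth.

Free-market equilibrium: 206 - 6Q = 60 + 4Q gives Q* = 14.6, P* = 118.4.
At the ceiling price 82, quantity supplied is (82 - 60)/4 = 5.5; supply is the short side, so Q = 5.5 trades at P = 82.
PS goes from (1/2)(14.6)(58.4) = 426.32 to 60.5 (computed as (82 - 60)(5.5) - (1/2)(4)(5.5)^2), a change of -365.82.

-365.82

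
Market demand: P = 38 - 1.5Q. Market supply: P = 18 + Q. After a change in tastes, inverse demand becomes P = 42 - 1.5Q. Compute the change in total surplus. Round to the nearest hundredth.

Initial equilibrium: Q_0 = 8, P_0 = 26; CS_0 = (1/2)(8)(12) = 48, PS_0 = (1/2)(8)(8) = 32.
New equilibrium: 42 - 1.5Q = 18 + Q gives Q_1 = 9.6, P_1 = 27.6; CS_1 = 69.12, PS_1 = 46.08.
Change in total surplus = (69.12 + 46.08) - (48 + 32) = 35.2.

35.20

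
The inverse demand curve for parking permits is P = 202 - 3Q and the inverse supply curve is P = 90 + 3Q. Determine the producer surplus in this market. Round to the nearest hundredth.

Setting demand equal to supply, 112 = 6Q, so Q* = 18.6667 and P* = 146.
The supply curve's price intercept is 90, so PS = (1/2)(Q*)(P* - 90) = (1/2)(18.6667)(56) = 522.6667.

522.67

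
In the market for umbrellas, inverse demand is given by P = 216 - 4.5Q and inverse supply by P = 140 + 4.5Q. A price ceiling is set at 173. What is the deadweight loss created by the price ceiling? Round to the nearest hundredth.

Free-market equilibrium: 216 - 4.5Q = 140 + 4.5Q gives Q* = 8.4444, P* = 178.
At P = 173, sellers supply (173 - 140)/4.5 = 7.3333 while buyers want more, so the quantity traded is 7.3333 at price 173.
The lost-trades triangle has base Q* - 7.3333 = 1.1111 and height equal to the gap between the curves at Q = 7.3333, which is 183 - 173 = 10. DWL = (1/2)(1.1111)(10) = 5.5556.

5.56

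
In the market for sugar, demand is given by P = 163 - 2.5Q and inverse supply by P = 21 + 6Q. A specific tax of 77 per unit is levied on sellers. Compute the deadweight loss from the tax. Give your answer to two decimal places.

348.76

Without the tax, 163 - 2.5Q = 21 + 6Q so Q* = 16.7059 and P* = 121.2353.
A tax on sellers shifts supply up by 77: 163 - 2.5Q = 21 + 6Q + 77, so Q_t = 7.6471. Buyers pay P_b = 143.8824; sellers receive P_s = P_b - 77 = 66.8824.
Deadweight loss is the triangle between the curves from Q_t to Q*: (1/2)(16.7059 - 7.6471)(77) = 348.7647.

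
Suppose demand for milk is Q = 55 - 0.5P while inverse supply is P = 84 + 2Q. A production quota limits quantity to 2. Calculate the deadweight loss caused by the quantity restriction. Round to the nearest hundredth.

40.50

Rewriting demand in inverse form: P = 110 - 2Q.
Without the quota, 110 - 2Q = 84 + 2Q gives Q* = 6.5.
At Q = 2 the demand price is 110 - 2(2) = 106 and the supply price is 84 + 2(2) = 88.
Deadweight loss is the triangle between the curves from 2 to 6.5: (1/2)(106 - 88)(6.5 - 2) = 40.5.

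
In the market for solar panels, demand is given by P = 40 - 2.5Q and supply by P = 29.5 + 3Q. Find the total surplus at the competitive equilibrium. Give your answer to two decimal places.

Setting demand equal to supply, 10.5 = 5.5Q, so Q* = 1.9091 and P* = 35.2273.
CS = (1/2)(1.9091)(4.7727) = 4.5558 and PS = (1/2)(1.9091)(5.7273) = 5.4669, so total surplus = 10.0227.

10.02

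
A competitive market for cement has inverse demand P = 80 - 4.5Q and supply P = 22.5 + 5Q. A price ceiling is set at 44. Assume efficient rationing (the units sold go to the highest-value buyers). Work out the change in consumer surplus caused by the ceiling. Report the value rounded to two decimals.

30.77

Free-market equilibrium: 80 - 4.5Q = 22.5 + 5Q gives Q* = 6.0526, P* = 52.7632.
At the ceiling price 44, quantity supplied is (44 - 22.5)/5 = 4.3; supply is the short side, so Q = 4.3 trades at P = 44.
CS goes from (1/2)(6.0526)(27.2368) = 82.4273 to 113.1975 (computed as (80 - 44)(4.3) - (1/2)(4.5)(4.3)^2), a change of 30.7702.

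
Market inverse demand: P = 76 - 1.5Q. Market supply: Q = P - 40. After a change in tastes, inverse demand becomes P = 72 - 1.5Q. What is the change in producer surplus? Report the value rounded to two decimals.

-21.76

Rewriting supply in inverse form: P = 40 + Q.
Initial equilibrium: Q_0 = 14.4, P_0 = 54.4; CS_0 = (1/2)(14.4)(21.6) = 155.52, PS_0 = (1/2)(14.4)(14.4) = 103.68.
New equilibrium: 72 - 1.5Q = 40 + Q gives Q_1 = 12.8, P_1 = 52.8; CS_1 = 122.88, PS_1 = 81.92.
Change in producer surplus = 81.92 - 103.68 = -21.76.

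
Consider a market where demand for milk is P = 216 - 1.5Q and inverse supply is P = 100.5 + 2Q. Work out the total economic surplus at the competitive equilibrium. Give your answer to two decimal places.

Set 216 - 1.5Q = 100.5 + 2Q, which gives 115.5 = 3.5Q, so Q* = 33 and P* = 216 - 1.5(33) = 166.5.
CS = (1/2)(33)(49.5) = 816.75 and PS = (1/2)(33)(66) = 1089, so total surplus = 1905.75.

1905.75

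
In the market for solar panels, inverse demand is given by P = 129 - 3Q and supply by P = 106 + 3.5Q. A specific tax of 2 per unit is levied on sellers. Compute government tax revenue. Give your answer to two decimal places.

6.46

Without the tax, 129 - 3Q = 106 + 3.5Q so Q* = 3.5385 and P* = 118.3846.
With the tax, sellers need 2 more per unit: 129 - 3Q = 106 + 3.5Q + 2, so Q_t = 3.2308. Buyers pay P_b = 119.3077; sellers receive P_s = P_b - 2 = 117.3077.
Revenue is the tax times quantity traded: 2 x 3.2308 = 6.4615.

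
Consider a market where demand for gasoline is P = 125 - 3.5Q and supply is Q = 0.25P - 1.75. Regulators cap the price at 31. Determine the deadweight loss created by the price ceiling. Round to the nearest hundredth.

355.27

Rewriting supply in inverse form: P = 7 + 4Q.
Free-market equilibrium: 125 - 3.5Q = 7 + 4Q gives Q* = 15.7333, P* = 69.9333.
At P = 31, sellers supply (31 - 7)/4 = 6 while buyers want more, so the quantity traded is 6 at price 31.
At Q = 6 the demand price is 104 and the supply price is 31. Deadweight loss is the triangle between the curves from 6 to 15.7333: (1/2)(104 - 31)(15.7333 - 6) = 355.2667.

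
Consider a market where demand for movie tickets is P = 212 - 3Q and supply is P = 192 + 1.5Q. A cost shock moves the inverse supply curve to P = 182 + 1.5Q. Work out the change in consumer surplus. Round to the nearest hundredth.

Initial equilibrium: Q_0 = 4.4444, P_0 = 198.6667; CS_0 = (1/2)(4.4444)(13.3333) = 29.6296, PS_0 = (1/2)(4.4444)(6.6667) = 14.8148.
New equilibrium: 212 - 3Q = 182 + 1.5Q gives Q_1 = 6.6667, P_1 = 192; CS_1 = 66.6667, PS_1 = 33.3333.
Change in consumer surplus = 66.6667 - 29.6296 = 37.037.

37.04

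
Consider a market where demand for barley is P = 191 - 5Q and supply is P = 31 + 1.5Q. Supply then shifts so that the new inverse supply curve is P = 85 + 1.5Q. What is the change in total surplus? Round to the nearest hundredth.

-1104.92

Initial equilibrium: Q_0 = 24.6154, P_0 = 67.9231; CS_0 = (1/2)(24.6154)(123.0769) = 1514.7929, PS_0 = (1/2)(24.6154)(36.9231) = 454.4379.
New equilibrium: 191 - 5Q = 85 + 1.5Q gives Q_1 = 16.3077, P_1 = 109.4615; CS_1 = 664.8521, PS_1 = 199.4556.
Change in total surplus = (664.8521 + 199.4556) - (1514.7929 + 454.4379) = -1104.9231.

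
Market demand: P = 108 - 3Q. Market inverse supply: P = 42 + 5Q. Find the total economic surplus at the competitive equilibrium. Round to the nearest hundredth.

Setting demand equal to supply, 66 = 8Q, so Q* = 8.25 and P* = 83.25.
CS = (1/2)(8.25)(24.75) = 102.0938 and PS = (1/2)(8.25)(41.25) = 170.1562, so total surplus = 272.25.

272.25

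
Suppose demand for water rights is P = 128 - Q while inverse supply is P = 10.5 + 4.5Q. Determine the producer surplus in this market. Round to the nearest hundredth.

1026.91

Setting demand equal to supply, 117.5 = 5.5Q, so Q* = 21.3636 and P* = 106.6364.
The supply curve's price intercept is 10.5, so PS = (1/2)(Q*)(P* - 10.5) = (1/2)(21.3636)(96.1364) = 1026.9112.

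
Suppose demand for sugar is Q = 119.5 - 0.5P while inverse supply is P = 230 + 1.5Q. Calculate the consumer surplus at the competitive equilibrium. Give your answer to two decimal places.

Rewriting demand in inverse form: P = 239 - 2Q.
Setting demand equal to supply, 9 = 3.5Q, so Q* = 2.5714 and P* = 233.8571.
CS is the area between the demand curve and P* from 0 to Q*: (1/2)(2.5714)(5.1429) = 6.6122.

6.61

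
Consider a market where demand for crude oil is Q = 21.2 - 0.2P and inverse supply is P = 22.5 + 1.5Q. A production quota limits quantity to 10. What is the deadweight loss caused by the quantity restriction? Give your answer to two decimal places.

Rewriting demand in inverse form: P = 106 - 5Q.
Unrestricted equilibrium: Q* = (106 - 22.5)/(5 + 1.5) = 12.8462.
At Q = 10 the demand price is 106 - 5(10) = 56 and the supply price is 22.5 + 1.5(10) = 37.5.
Deadweight loss is the triangle between the curves from 10 to 12.8462: (1/2)(56 - 37.5)(12.8462 - 10) = 26.3269.

26.33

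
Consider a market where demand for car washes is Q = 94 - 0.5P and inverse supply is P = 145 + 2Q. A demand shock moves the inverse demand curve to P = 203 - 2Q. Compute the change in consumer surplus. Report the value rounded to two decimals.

94.69

Rewriting demand in inverse form: P = 188 - 2Q.
Initial equilibrium: Q_0 = 10.75, P_0 = 166.5; CS_0 = (1/2)(10.75)(21.5) = 115.5625, PS_0 = (1/2)(10.75)(21.5) = 115.5625.
New equilibrium: 203 - 2Q = 145 + 2Q gives Q_1 = 14.5, P_1 = 174; CS_1 = 210.25, PS_1 = 210.25.
Change in consumer surplus = 210.25 - 115.5625 = 94.6875.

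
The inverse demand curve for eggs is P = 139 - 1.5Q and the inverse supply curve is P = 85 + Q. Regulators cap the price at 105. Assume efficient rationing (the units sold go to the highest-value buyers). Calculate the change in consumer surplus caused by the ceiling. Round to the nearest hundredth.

Free-market equilibrium: 139 - 1.5Q = 85 + Q gives Q* = 21.6, P* = 106.6.
At P = 105, sellers supply (105 - 85)/1 = 20 while buyers want more, so the quantity traded is 20 at price 105.
CS goes from (1/2)(21.6)(32.4) = 349.92 to 380 (computed as (139 - 105)(20) - (1/2)(1.5)(20)^2), a change of 30.08.

30.08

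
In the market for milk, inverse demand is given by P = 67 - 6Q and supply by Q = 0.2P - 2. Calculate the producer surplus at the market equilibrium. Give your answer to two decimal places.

67.13

Rewriting supply in inverse form: P = 10 + 5Q.
Set 67 - 6Q = 10 + 5Q, which gives 57 = 11Q, so Q* = 5.1818 and P* = 67 - 6(5.1818) = 35.9091.
PS is the area between P* and the supply curve from 0 to Q*: (1/2)(5.1818)(25.9091) = 67.1281.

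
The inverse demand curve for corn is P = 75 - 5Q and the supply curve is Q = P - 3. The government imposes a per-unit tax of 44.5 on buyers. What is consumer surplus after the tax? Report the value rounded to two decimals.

52.52

Rewriting supply in inverse form: P = 3 + Q.
Pre-tax equilibrium: 75 - 5Q = 3 + Q gives Q* = 12, P* = 15.
With the tax, buyers' net willingness to pay falls by 44.5: (75 - 44.5) - 5Q = 3 + Q, so Q_t = 4.5833. Buyers pay P_b = 52.0833; sellers receive P_s = P_b - 44.5 = 7.5833.
Consumer surplus is the triangle under demand above P_b: (1/2)(4.5833)(75 - 52.0833) = 52.5174.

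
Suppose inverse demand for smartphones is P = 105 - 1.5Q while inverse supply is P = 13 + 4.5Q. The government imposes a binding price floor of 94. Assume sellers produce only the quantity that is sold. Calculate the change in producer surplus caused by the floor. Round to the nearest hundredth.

-56.00

Free-market equilibrium: 105 - 1.5Q = 13 + 4.5Q gives Q* = 15.3333, P* = 82.
At P = 94, buyers demand (105 - 94)/1.5 = 7.3333 while sellers would supply more, so the quantity traded is 7.3333 at price 94.
PS goes from (1/2)(15.3333)(69) = 529 to 473 (computed as (94 - 13)(7.3333) - (1/2)(4.5)(7.3333)^2), a change of -56.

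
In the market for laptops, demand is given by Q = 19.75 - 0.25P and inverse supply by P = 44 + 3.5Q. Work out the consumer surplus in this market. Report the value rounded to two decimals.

43.56

Rewriting demand in inverse form: P = 79 - 4Q.
Setting demand equal to supply, 35 = 7.5Q, so Q* = 4.6667 and P* = 60.3333.
CS is the area between the demand curve and P* from 0 to Q*: (1/2)(4.6667)(18.6667) = 43.5556.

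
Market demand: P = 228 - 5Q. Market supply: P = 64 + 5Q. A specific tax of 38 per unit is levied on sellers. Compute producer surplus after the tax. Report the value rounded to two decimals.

Without the tax, 228 - 5Q = 64 + 5Q so Q* = 16.4 and P* = 146.
With the tax, sellers need 38 more per unit: 228 - 5Q = 64 + 5Q + 38, so Q_t = 12.6. Buyers pay P_b = 165; sellers receive P_s = P_b - 38 = 127.
Producer surplus is the triangle above supply below P_s: (1/2)(12.6)(127 - 64) = 396.9.

396.90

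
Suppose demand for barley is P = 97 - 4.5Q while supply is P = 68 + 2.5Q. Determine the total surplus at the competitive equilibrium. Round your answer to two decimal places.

Set 97 - 4.5Q = 68 + 2.5Q, which gives 29 = 7Q, so Q* = 4.1429 and P* = 97 - 4.5(4.1429) = 78.3571.
Total surplus is the full triangle between the curves from 0 to Q*: (1/2)(4.1429)(97 - 68) = 60.0714.

60.07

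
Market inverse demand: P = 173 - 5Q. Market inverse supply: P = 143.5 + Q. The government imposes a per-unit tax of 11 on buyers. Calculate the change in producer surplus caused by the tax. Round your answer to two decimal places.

Pre-tax equilibrium: 173 - 5Q = 143.5 + Q gives Q* = 4.9167, P* = 148.4167.
With the tax, buyers' net willingness to pay falls by 11: (173 - 11) - 5Q = 143.5 + Q, so Q_t = 3.0833. Buyers pay P_b = 157.5833; sellers receive P_s = P_b - 11 = 146.5833.
PS falls from (1/2)(4.9167)(4.9167) = 12.0868 to (1/2)(3.0833)(3.0833) = 4.7535, a change of -7.3333.

-7.33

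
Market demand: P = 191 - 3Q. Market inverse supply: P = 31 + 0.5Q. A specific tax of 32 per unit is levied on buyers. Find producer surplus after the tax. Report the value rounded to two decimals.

Pre-tax equilibrium: 191 - 3Q = 31 + 0.5Q gives Q* = 45.7143, P* = 53.8571.
With the tax, buyers' net willingness to pay falls by 32: (191 - 32) - 3Q = 31 + 0.5Q, so Q_t = 36.5714. Buyers pay P_b = 81.2857; sellers receive P_s = P_b - 32 = 49.2857.
Producer surplus is the triangle above supply below P_s: (1/2)(36.5714)(49.2857 - 31) = 334.3673.

334.37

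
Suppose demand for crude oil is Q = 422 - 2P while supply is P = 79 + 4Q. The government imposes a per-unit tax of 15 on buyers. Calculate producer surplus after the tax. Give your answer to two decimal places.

1352.00

Rewriting demand in inverse form: P = 211 - 0.5Q.
Without the tax, 211 - 0.5Q = 79 + 4Q so Q* = 29.3333 and P* = 196.3333.
With the tax, buyers' net willingness to pay falls by 15: (211 - 15) - 0.5Q = 79 + 4Q, so Q_t = 26. Buyers pay P_b = 198; sellers receive P_s = P_b - 15 = 183.
Producer surplus is the triangle above supply below P_s: (1/2)(26)(183 - 79) = 1352.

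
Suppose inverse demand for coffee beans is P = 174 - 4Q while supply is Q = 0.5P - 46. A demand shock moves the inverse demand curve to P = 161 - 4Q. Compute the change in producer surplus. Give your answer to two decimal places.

Rewriting supply in inverse form: P = 92 + 2Q.
Initial equilibrium: Q_0 = 13.6667, P_0 = 119.3333; CS_0 = (1/2)(13.6667)(54.6667) = 373.5556, PS_0 = (1/2)(13.6667)(27.3333) = 186.7778.
New equilibrium: 161 - 4Q = 92 + 2Q gives Q_1 = 11.5, P_1 = 115; CS_1 = 264.5, PS_1 = 132.25.
Change in producer surplus = 132.25 - 186.7778 = -54.5278.

-54.53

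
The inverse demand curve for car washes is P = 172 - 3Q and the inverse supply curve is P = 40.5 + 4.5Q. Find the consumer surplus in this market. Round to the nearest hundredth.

461.13

Equilibrium: 172 - 3Q = 40.5 + 4.5Q, so Q* = 17.5333 and P* = 119.4.
Consumer surplus is the triangle under demand above P*: (1/2)(17.5333)(172 - 119.4) = (1/2)(17.5333)(52.6) = 461.1267.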